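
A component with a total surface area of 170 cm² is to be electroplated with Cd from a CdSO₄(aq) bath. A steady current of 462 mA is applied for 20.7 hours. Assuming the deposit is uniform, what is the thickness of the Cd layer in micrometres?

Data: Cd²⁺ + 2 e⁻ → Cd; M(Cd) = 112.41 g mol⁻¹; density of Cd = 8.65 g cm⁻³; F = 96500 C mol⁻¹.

Q = I·t = 0.4620 × 74520 = 34430 C; n(e⁻) = 0.3568 mol.
n(Cd) = n(e⁻)/2 = 0.1784 mol, so m = 0.1784 × 112.41 = 20.05 g.
Volume = m/ρ = 20.05 / 8.65 = 2.318 cm³.
Thickness = V/A = 2.318 / 170 = 0.0136 cm = 136 μm.

136 μm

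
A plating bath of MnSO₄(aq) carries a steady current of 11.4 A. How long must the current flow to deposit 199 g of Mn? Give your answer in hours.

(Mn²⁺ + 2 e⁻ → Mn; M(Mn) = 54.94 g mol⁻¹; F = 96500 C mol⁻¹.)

17.0 h

n(Mn) = m/M = 199 / 54.94 = 3.622 mol.
Each Mn atom requires 2 electrons, so n(e⁻) = 2 × 3.622 = 7.244 mol.
Q = n(e⁻)·F = 7.244 × 96500 = 699100 C.
t = Q/I = 699100 / 11.40 A = 61320 s = 17.0 h.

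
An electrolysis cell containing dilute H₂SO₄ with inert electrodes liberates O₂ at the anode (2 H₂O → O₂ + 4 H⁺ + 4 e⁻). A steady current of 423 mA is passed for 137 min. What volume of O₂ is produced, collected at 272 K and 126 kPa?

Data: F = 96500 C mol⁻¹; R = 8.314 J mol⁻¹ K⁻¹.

Q = I·t = 0.4230 A × 8220.0 s = 3477 C.
n(e⁻) = Q/F = 3477 / 96500 = 0.03603 mol.
4 electrons are transferred per O₂ molecule, so n(O₂) = 0.03603 / 4 = 0.009008 mol.
V = nRT/P = (0.009008 × 8.314 × 272) / (126 × 10³ Pa) = 1.62 × 10⁻⁴ m³ = 0.162 L.

0.162 L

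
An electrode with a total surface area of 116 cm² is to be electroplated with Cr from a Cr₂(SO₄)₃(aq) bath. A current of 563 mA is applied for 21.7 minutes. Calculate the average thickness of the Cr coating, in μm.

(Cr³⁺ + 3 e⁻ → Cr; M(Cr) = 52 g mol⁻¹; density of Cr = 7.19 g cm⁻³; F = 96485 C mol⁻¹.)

Q = I·t = 0.5630 × 1302.0 = 733.0 C; n(e⁻) = 0.007597 mol.
n(Cr) = n(e⁻)/3 = 0.002532 mol, so m = 0.002532 × 52 = 0.1317 g.
Volume = m/ρ = 0.1317 / 7.19 = 0.01832 cm³.
Thickness = V/A = 0.01832 / 116 = 1.58 × 10⁻⁴ cm = 1.58 μm.

1.58 μm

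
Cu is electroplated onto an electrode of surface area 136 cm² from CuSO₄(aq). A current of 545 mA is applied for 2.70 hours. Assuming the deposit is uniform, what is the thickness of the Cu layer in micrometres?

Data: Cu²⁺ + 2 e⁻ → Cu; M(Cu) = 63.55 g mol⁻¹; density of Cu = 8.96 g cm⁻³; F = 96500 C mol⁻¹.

14.3 μm

Q = I·t = 0.5450 × 9720.0 = 5297 C; n(e⁻) = 0.05490 mol.
n(Cu) = n(e⁻)/2 = 0.02745 mol, so m = 0.02745 × 63.55 = 1.744 g.
Volume = m/ρ = 1.744 / 8.96 = 0.1947 cm³.
Thickness = V/A = 0.1947 / 136 = 0.00143 cm = 14.3 μm.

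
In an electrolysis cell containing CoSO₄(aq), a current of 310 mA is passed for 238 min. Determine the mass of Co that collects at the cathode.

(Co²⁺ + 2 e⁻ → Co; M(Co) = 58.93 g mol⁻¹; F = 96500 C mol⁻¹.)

Q = I·t = 0.3100 A × 14280 s = 4427 C.
n(e⁻) = Q/F = 4427 / 96500 = 0.04587 mol.
Co²⁺ + 2 e⁻ → Co, so n(Co) = n(e⁻)/2 = 0.02294 mol.
m = n·M = 0.02294 × 58.93 = 1.35 g.

1.35 g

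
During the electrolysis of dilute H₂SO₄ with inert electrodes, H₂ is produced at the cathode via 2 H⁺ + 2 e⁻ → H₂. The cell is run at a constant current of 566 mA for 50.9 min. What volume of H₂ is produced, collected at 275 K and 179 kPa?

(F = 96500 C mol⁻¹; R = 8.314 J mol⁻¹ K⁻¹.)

Q = I·t = 0.5660 A × 3054.0 s = 1729 C.
n(e⁻) = Q/F = 1729 / 96500 = 0.01791 mol.
2 electrons are transferred per H₂ molecule, so n(H₂) = 0.01791 / 2 = 0.008956 mol.
V = nRT/P = (0.008956 × 8.314 × 275) / (179 × 10³ Pa) = 1.14 × 10⁻⁴ m³ = 0.114 L.

0.114 L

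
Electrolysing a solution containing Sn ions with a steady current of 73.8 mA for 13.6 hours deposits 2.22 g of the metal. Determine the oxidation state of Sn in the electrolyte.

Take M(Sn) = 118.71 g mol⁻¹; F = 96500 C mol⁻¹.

+2

Q = I·t = 0.07380 A × 48960 s = 3613 C, so n(e⁻) = 3613/96500 = 0.03744 mol.
n(Sn) deposited = 2.22 / 118.71 = 0.01870 mol.
Electrons per atom = n(e⁻)/n(Sn) = 0.03744 / 0.01870 = 2.00 ≈ 2, so the ion is Sn²⁺.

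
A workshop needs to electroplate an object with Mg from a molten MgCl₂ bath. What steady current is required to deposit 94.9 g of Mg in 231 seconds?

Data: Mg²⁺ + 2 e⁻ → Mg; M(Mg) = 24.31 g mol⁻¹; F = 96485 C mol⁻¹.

n(Mg) = 94.9 / 24.31 = 3.904 mol.
n(e⁻) = 2 × 3.904 = 7.807 mol.
Q = n(e⁻)·F = 7.807 × 96485 = 753300 C.
I = Q/t = 753300 / 231.00 s = 3260 A.

3260 A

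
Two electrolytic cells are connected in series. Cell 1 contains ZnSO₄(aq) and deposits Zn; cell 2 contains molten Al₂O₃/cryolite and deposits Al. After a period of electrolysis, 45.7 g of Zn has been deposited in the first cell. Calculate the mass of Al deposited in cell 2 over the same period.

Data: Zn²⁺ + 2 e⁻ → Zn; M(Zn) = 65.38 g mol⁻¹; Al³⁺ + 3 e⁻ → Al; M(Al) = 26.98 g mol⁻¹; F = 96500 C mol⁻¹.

12.6 g

n(Zn) = 45.7 / 65.38 = 0.6990 mol.
Since Zn²⁺ + 2 e⁻ → Zn, n(e⁻) passed = 2 × 0.6990 = 1.398 mol.
Cells in series carry the same charge, so the same 1.398 mol of electrons passes through cell 2.
Al³⁺ + 3 e⁻ → Al, so n(Al) = 1.398 / 3 = 0.4660 mol.
m(Al) = 0.4660 × 26.98 = 12.6 g.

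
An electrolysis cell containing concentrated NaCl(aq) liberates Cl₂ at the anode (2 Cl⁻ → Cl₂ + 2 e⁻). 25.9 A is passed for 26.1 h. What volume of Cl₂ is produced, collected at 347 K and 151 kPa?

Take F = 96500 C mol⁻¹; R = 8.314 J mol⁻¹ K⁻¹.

241 L

Q = I·t = 25.90 A × 93960 s = 2434000 C.
n(e⁻) = Q/F = 2434000 / 96500 = 25.22 mol.
2 electrons are transferred per Cl₂ molecule, so n(Cl₂) = 25.22 / 2 = 12.61 mol.
V = nRT/P = (12.61 × 8.314 × 347) / (151 × 10³ Pa) = 0.241 m³ = 241 L.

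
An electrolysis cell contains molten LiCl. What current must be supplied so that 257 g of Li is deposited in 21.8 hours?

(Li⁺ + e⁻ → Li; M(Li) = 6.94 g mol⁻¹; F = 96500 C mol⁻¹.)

45.5 A

n(Li) = 257 / 6.94 = 37.03 mol.
n(e⁻) = 1 × 37.03 = 37.03 mol.
Q = n(e⁻)·F = 37.03 × 96500 = 3574000 C.
I = Q/t = 3574000 / 78480 s = 45.5 A.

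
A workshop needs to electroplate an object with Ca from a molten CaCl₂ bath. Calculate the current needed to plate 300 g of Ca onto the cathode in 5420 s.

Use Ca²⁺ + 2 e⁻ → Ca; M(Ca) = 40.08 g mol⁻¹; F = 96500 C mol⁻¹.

267 A

n(Ca) = 300 / 40.08 = 7.485 mol.
n(e⁻) = 2 × 7.485 = 14.97 mol.
Q = n(e⁻)·F = 14.97 × 96500 = 1445000 C.
I = Q/t = 1445000 / 5420.0 s = 267 A.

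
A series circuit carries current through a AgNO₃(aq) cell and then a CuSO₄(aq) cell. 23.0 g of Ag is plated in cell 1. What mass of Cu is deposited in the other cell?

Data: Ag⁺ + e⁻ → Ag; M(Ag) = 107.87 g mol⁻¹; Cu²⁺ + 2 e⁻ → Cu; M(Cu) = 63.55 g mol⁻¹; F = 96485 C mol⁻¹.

6.78 g

n(Ag) = 23.0 / 107.87 = 0.2132 mol.
Since Ag⁺ + e⁻ → Ag, n(e⁻) passed = 1 × 0.2132 = 0.2132 mol.
Cells in series carry the same charge, so the same 0.2132 mol of electrons passes through cell 2.
Cu²⁺ + 2 e⁻ → Cu, so n(Cu) = 0.2132 / 2 = 0.1066 mol.
m(Cu) = 0.1066 × 63.55 = 6.78 g.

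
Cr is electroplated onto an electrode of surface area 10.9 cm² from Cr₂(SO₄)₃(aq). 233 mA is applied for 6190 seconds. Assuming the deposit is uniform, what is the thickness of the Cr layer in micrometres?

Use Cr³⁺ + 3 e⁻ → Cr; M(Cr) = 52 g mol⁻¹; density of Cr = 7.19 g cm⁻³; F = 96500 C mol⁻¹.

Q = I·t = 0.2330 × 6190.0 = 1442 C; n(e⁻) = 0.01495 mol.
n(Cr) = n(e⁻)/3 = 0.004982 mol, so m = 0.004982 × 52 = 0.2591 g.
Volume = m/ρ = 0.2591 / 7.19 = 0.03603 cm³.
Thickness = V/A = 0.03603 / 10.9 = 0.00331 cm = 33.1 μm.

33.1 μm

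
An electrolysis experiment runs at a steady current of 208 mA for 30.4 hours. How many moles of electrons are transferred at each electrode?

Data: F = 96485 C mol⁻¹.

Q = I·t = 0.2080 A × 109440 s = 22760 C.
n(e⁻) = Q/F = 22760 / 96485 = 0.236 mol.

0.236 mol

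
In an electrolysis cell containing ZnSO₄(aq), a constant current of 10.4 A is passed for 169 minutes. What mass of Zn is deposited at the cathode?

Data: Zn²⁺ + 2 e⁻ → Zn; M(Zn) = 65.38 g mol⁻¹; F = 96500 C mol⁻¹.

35.7 g

Q = I·t = 10.40 A × 10140 s = 105500 C.
n(e⁻) = Q/F = 105500 / 96500 = 1.093 mol.
Zn²⁺ + 2 e⁻ → Zn, so n(Zn) = n(e⁻)/2 = 0.5464 mol.
m = n·M = 0.5464 × 65.38 = 35.7 g.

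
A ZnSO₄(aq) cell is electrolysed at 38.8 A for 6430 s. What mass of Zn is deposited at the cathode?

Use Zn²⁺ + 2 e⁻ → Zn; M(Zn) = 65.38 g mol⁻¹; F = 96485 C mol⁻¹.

84.5 g

Q = I·t = 38.80 A × 6430.0 s = 249500 C.
n(e⁻) = Q/F = 249500 / 96485 = 2.586 mol.
Zn²⁺ + 2 e⁻ → Zn, so n(Zn) = n(e⁻)/2 = 1.293 mol.
m = n·M = 1.293 × 65.38 = 84.5 g.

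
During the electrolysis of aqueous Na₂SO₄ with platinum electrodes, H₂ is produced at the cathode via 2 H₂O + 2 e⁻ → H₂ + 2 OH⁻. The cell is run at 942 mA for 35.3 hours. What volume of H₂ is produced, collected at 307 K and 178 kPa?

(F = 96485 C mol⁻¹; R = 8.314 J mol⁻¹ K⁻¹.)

Q = I·t = 0.9420 A × 127080 s = 119700 C.
n(e⁻) = Q/F = 119700 / 96485 = 1.241 mol.
2 electrons are transferred per H₂ molecule, so n(H₂) = 1.241 / 2 = 0.6204 mol.
V = nRT/P = (0.6204 × 8.314 × 307) / (178 × 10³ Pa) = 0.00890 m³ = 8.90 L.

8.90 L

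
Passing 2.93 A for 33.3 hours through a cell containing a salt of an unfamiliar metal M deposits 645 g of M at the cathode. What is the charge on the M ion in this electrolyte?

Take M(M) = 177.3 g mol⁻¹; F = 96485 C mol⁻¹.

Q = I·t = 2.930 A × 119880 s = 351200 C, so n(e⁻) = 351200/96485 = 3.640 mol.
n(M) deposited = 645 / 177.3 = 3.638 mol.
Electrons per atom = n(e⁻)/n(M) = 3.640 / 3.638 = 1.00 ≈ 1, so the ion is M⁺.

+1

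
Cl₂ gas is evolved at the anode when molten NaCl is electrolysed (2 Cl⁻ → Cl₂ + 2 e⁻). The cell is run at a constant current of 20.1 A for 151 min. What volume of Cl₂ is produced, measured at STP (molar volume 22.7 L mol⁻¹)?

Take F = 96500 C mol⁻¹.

Q = I·t = 20.10 A × 9060.0 s = 182100 C.
n(e⁻) = Q/F = 182100 / 96500 = 1.887 mol.
2 electrons are transferred per Cl₂ molecule, so n(Cl₂) = 1.887 / 2 = 0.9436 mol.
V = n × V_m = 0.9436 × 22.7 = 21.4 L.

21.4 L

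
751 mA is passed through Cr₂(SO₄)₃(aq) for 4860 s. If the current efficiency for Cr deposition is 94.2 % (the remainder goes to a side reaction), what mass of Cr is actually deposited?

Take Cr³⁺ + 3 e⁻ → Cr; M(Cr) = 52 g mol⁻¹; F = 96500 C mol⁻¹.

0.618 g

Q = I·t = 0.7510 × 4860.0 = 3650 C.
n(e⁻) = 3650/96500 = 0.03782 mol; theoretically n(Cr) = 0.03782/3 = 0.01261 mol, m_theo = 0.6556 g.
At 94.2 % efficiency, m_actual = 0.942 × 0.6556 = 0.618 g.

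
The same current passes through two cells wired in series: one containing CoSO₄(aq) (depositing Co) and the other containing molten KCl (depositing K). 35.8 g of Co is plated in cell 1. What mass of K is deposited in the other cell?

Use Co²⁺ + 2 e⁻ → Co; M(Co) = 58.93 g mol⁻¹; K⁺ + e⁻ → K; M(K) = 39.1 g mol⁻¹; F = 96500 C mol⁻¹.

n(Co) = 35.8 / 58.93 = 0.6075 mol.
Since Co²⁺ + 2 e⁻ → Co, n(e⁻) passed = 2 × 0.6075 = 1.215 mol.
Cells in series carry the same charge, so the same 1.215 mol of electrons passes through cell 2.
K⁺ + e⁻ → K, so n(K) = 1.215 / 1 = 1.215 mol.
m(K) = 1.215 × 39.1 = 47.5 g.

47.5 g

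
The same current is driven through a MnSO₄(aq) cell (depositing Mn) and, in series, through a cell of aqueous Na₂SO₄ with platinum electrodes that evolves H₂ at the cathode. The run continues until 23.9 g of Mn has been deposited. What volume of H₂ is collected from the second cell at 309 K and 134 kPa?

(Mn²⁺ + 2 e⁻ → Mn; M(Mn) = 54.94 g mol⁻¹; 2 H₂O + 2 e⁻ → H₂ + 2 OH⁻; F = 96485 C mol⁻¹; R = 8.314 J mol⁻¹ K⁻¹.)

n(Mn) = 23.9 / 54.94 = 0.4350 mol, so n(e⁻) = 2 × 0.4350 = 0.8700 mol.
The cells are in series, so the same 0.8700 mol of electrons passes through the second cell.
2 H₂O + 2 e⁻ → H₂ + 2 OH⁻ — 2 mol e⁻ per mol H₂, so n(H₂) = 0.8700/2 = 0.4350 mol.
V = nRT/P = (0.4350 × 8.314 × 309) / (134 × 10³) = 0.00834 m³ = 8.34 L.

8.34 L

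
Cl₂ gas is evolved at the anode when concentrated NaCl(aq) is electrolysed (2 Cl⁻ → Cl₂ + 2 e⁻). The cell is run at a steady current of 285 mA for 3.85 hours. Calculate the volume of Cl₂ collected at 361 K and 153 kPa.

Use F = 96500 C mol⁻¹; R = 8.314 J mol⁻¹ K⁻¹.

Q = I·t = 0.2850 A × 13860 s = 3950 C.
n(e⁻) = Q/F = 3950 / 96500 = 0.04093 mol.
2 electrons are transferred per Cl₂ molecule, so n(Cl₂) = 0.04093 / 2 = 0.02047 mol.
V = nRT/P = (0.02047 × 8.314 × 361) / (153 × 10³ Pa) = 4.01 × 10⁻⁴ m³ = 0.401 L.

0.401 L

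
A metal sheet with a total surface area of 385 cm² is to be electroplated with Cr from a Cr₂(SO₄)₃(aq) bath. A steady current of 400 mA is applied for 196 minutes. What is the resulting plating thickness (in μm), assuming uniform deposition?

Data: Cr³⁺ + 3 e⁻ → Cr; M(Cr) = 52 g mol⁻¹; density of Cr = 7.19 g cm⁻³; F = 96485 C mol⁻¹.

Q = I·t = 0.4000 × 11760 = 4704 C; n(e⁻) = 0.04875 mol.
n(Cr) = n(e⁻)/3 = 0.01625 mol, so m = 0.01625 × 52 = 0.8451 g.
Volume = m/ρ = 0.8451 / 7.19 = 0.1175 cm³.
Thickness = V/A = 0.1175 / 385 = 3.05 × 10⁻⁴ cm = 3.05 μm.

3.05 μm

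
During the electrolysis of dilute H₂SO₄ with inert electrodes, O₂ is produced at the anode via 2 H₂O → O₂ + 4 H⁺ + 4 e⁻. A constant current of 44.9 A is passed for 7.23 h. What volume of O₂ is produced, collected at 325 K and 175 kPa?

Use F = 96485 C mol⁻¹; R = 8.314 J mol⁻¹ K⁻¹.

46.8 L

Q = I·t = 44.90 A × 26028 s = 1169000 C.
n(e⁻) = Q/F = 1169000 / 96485 = 12.11 mol.
4 electrons are transferred per O₂ molecule, so n(O₂) = 12.11 / 4 = 3.028 mol.
V = nRT/P = (3.028 × 8.314 × 325) / (175 × 10³ Pa) = 0.0468 m³ = 46.8 L.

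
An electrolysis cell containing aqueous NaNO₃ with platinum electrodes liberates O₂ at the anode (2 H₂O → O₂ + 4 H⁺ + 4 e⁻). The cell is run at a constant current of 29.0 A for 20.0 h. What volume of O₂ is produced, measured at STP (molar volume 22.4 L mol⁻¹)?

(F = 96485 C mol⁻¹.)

121 L

Q = I·t = 29.00 A × 72000 s = 2088000 C.
n(e⁻) = Q/F = 2088000 / 96485 = 21.64 mol.
4 electrons are transferred per O₂ molecule, so n(O₂) = 21.64 / 4 = 5.410 mol.
V = n × V_m = 5.410 × 22.4 = 121 L.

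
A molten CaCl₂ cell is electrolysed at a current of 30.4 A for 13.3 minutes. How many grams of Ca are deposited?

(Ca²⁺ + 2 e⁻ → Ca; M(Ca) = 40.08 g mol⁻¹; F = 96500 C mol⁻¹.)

5.04 g

Q = I·t = 30.40 A × 798.00 s = 24260 C.
n(e⁻) = Q/F = 24260 / 96500 = 0.2514 mol.
Ca²⁺ + 2 e⁻ → Ca, so n(Ca) = n(e⁻)/2 = 0.1257 mol.
m = n·M = 0.1257 × 40.08 = 5.04 g.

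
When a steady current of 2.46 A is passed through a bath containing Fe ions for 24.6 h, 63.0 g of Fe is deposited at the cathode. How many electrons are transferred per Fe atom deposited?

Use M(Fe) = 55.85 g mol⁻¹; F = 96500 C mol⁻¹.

2

Q = I·t = 2.460 A × 88560 s = 217900 C, so n(e⁻) = 217900/96500 = 2.258 mol.
n(Fe) deposited = 63.0 / 55.85 = 1.128 mol.
Electrons per atom = n(e⁻)/n(Fe) = 2.258 / 1.128 = 2.00 ≈ 2, so the ion is Fe²⁺.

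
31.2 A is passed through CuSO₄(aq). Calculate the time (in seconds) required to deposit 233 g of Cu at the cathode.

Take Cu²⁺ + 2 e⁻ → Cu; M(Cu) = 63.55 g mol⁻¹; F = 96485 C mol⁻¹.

22700 s

n(Cu) = m/M = 233 / 63.55 = 3.666 mol.
Each Cu atom requires 2 electrons, so n(e⁻) = 2 × 3.666 = 7.333 mol.
Q = n(e⁻)·F = 7.333 × 96485 = 707500 C.
t = Q/I = 707500 / 31.20 A = 22680 s.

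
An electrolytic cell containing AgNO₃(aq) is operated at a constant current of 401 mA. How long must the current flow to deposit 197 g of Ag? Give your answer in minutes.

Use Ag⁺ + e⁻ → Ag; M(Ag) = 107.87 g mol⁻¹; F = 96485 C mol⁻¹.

7320 min

n(Ag) = m/M = 197 / 107.87 = 1.826 mol.
Each Ag atom requires 1 electron, so n(e⁻) = 1 × 1.826 = 1.826 mol.
Q = n(e⁻)·F = 1.826 × 96485 = 176200 C.
t = Q/I = 176200 / 0.4010 A = 439400 s = 7320 min.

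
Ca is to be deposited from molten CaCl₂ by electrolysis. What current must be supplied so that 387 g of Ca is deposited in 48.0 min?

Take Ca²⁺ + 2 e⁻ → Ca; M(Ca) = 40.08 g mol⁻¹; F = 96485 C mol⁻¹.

n(Ca) = 387 / 40.08 = 9.656 mol.
n(e⁻) = 2 × 9.656 = 19.31 mol.
Q = n(e⁻)·F = 19.31 × 96485 = 1863000 C.
I = Q/t = 1863000 / 2880.0 s = 647 A.

647 A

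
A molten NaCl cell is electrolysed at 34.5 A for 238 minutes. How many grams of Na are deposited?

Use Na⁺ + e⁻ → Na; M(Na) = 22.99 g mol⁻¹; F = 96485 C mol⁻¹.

117 g

Q = I·t = 34.50 A × 14280 s = 492700 C.
n(e⁻) = Q/F = 492700 / 96485 = 5.106 mol.
Na⁺ + e⁻ → Na, so n(Na) = n(e⁻)/1 = 5.106 mol.
m = n·M = 5.106 × 22.99 = 117 g.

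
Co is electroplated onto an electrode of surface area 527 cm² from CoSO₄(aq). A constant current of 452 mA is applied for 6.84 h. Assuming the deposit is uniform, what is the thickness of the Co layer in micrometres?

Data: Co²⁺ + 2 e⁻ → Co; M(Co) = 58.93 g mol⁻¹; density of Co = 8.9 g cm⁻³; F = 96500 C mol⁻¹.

7.25 μm

Q = I·t = 0.4520 × 24624 = 11130 C; n(e⁻) = 0.1153 mol.
n(Co) = n(e⁻)/2 = 0.05767 mol, so m = 0.05767 × 58.93 = 3.398 g.
Volume = m/ρ = 3.398 / 8.9 = 0.3818 cm³.
Thickness = V/A = 0.3818 / 527 = 7.25 × 10⁻⁴ cm = 7.25 μm.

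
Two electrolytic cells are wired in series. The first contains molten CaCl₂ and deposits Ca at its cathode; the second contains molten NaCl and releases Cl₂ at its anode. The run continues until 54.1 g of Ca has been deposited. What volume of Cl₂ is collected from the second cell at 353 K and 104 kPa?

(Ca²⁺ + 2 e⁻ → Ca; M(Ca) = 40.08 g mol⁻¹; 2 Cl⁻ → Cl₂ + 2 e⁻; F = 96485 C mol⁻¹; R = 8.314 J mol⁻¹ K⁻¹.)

38.1 L

n(Ca) = 54.1 / 40.08 = 1.350 mol, so n(e⁻) = 2 × 1.350 = 2.700 mol.
The cells are in series, so the same 2.700 mol of electrons passes through the second cell.
2 Cl⁻ → Cl₂ + 2 e⁻ — 2 mol e⁻ per mol Cl₂, so n(Cl₂) = 2.700/2 = 1.350 mol.
V = nRT/P = (1.350 × 8.314 × 353) / (104 × 10³) = 0.0381 m³ = 38.1 L.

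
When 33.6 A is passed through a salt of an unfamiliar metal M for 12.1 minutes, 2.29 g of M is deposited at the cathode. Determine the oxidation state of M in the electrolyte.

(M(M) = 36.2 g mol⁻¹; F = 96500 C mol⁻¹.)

Q = I·t = 33.60 A × 726.00 s = 24390 C, so n(e⁻) = 24390/96500 = 0.2528 mol.
n(M) deposited = 2.29 / 36.2 = 0.06326 mol.
Electrons per atom = n(e⁻)/n(M) = 0.2528 / 0.06326 = 4.00 ≈ 4, so the ion is M⁴⁺.

+4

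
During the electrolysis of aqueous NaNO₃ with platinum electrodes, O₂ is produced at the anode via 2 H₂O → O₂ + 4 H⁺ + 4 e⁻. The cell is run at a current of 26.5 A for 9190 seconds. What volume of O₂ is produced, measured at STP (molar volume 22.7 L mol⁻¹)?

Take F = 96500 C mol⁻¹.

Q = I·t = 26.50 A × 9190.0 s = 243500 C.
n(e⁻) = Q/F = 243500 / 96500 = 2.524 mol.
4 electrons are transferred per O₂ molecule, so n(O₂) = 2.524 / 4 = 0.6309 mol.
V = n × V_m = 0.6309 × 22.7 = 14.3 L.

14.3 L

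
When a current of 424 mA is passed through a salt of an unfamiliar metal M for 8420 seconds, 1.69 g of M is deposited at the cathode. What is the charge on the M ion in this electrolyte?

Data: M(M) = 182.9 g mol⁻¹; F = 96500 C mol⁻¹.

Q = I·t = 0.4240 A × 8420.0 s = 3570 C, so n(e⁻) = 3570/96500 = 0.03700 mol.
n(M) deposited = 1.69 / 182.9 = 0.009240 mol.
Electrons per atom = n(e⁻)/n(M) = 0.03700 / 0.009240 = 4.00 ≈ 4, so the ion is M⁴⁺.

+4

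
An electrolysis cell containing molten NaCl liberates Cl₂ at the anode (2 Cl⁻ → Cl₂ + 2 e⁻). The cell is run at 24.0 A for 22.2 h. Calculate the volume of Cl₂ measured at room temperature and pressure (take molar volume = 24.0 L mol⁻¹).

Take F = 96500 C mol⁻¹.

Q = I·t = 24.00 A × 79920 s = 1918000 C.
n(e⁻) = Q/F = 1918000 / 96500 = 19.88 mol.
2 electrons are transferred per Cl₂ molecule, so n(Cl₂) = 19.88 / 2 = 9.938 mol.
V = n × V_m = 9.938 × 24.0 = 239 L.

239 L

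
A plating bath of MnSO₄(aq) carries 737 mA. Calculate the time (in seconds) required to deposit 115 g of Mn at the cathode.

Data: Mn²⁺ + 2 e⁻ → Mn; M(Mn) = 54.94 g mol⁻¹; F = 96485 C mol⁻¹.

5.48 × 10⁵ s

n(Mn) = m/M = 115 / 54.94 = 2.093 mol.
Each Mn atom requires 2 electrons, so n(e⁻) = 2 × 2.093 = 4.186 mol.
Q = n(e⁻)·F = 4.186 × 96485 = 403900 C.
t = Q/I = 403900 / 0.7370 A = 548100 s.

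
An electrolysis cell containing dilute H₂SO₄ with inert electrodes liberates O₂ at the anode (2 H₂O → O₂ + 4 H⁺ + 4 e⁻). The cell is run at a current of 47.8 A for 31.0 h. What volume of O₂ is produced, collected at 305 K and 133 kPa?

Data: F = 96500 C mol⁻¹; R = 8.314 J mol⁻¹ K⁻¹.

Q = I·t = 47.80 A × 111600 s = 5334000 C.
n(e⁻) = Q/F = 5334000 / 96500 = 55.28 mol.
4 electrons are transferred per O₂ molecule, so n(O₂) = 55.28 / 4 = 13.82 mol.
V = nRT/P = (13.82 × 8.314 × 305) / (133 × 10³ Pa) = 0.263 m³ = 263 L.

263 L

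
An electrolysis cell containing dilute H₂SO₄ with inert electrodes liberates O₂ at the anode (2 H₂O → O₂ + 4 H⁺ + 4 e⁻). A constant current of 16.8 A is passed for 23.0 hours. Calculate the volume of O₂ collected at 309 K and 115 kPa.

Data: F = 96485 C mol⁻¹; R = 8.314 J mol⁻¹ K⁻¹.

80.5 L

Q = I·t = 16.80 A × 82800 s = 1391000 C.
n(e⁻) = Q/F = 1391000 / 96485 = 14.42 mol.
4 electrons are transferred per O₂ molecule, so n(O₂) = 14.42 / 4 = 3.604 mol.
V = nRT/P = (3.604 × 8.314 × 309) / (115 × 10³ Pa) = 0.0805 m³ = 80.5 L.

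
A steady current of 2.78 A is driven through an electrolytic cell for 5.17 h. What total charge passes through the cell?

Q = I·t = 2.780 A × 18612 s = 51700 C.

51700 C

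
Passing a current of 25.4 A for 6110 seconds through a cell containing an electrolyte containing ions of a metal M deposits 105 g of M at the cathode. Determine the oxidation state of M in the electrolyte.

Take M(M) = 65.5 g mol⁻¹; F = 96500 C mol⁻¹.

Q = I·t = 25.40 A × 6110.0 s = 155200 C, so n(e⁻) = 155200/96500 = 1.608 mol.
n(M) deposited = 105 / 65.5 = 1.603 mol.
Electrons per atom = n(e⁻)/n(M) = 1.608 / 1.603 = 1.00 ≈ 1, so the ion is M⁺.

+1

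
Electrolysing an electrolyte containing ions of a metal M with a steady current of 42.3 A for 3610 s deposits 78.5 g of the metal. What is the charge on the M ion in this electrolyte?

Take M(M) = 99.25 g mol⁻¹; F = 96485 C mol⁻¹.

+2

Q = I·t = 42.30 A × 3610.0 s = 152700 C, so n(e⁻) = 152700/96485 = 1.583 mol.
n(M) deposited = 78.5 / 99.25 = 0.7909 mol.
Electrons per atom = n(e⁻)/n(M) = 1.583 / 0.7909 = 2.00 ≈ 2, so the ion is M²⁺.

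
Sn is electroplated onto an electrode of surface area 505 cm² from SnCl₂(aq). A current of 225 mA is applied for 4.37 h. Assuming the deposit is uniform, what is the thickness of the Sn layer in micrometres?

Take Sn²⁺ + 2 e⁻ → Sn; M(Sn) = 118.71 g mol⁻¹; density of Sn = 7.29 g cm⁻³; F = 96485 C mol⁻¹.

Q = I·t = 0.2250 × 15732 = 3540 C; n(e⁻) = 0.03669 mol.
n(Sn) = n(e⁻)/2 = 0.01834 mol, so m = 0.01834 × 118.71 = 2.178 g.
Volume = m/ρ = 2.178 / 7.29 = 0.2987 cm³.
Thickness = V/A = 0.2987 / 505 = 5.91 × 10⁻⁴ cm = 5.91 μm.

5.91 μm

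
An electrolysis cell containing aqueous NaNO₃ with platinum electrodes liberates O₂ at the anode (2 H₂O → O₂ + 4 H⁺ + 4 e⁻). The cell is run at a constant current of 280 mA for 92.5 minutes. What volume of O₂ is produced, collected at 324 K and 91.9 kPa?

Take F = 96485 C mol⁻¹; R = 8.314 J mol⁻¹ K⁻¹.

Q = I·t = 0.2800 A × 5550.0 s = 1554 C.
n(e⁻) = Q/F = 1554 / 96485 = 0.01611 mol.
4 electrons are transferred per O₂ molecule, so n(O₂) = 0.01611 / 4 = 0.004027 mol.
V = nRT/P = (0.004027 × 8.314 × 324) / (91.9 × 10³ Pa) = 1.18 × 10⁻⁴ m³ = 0.118 L.

0.118 L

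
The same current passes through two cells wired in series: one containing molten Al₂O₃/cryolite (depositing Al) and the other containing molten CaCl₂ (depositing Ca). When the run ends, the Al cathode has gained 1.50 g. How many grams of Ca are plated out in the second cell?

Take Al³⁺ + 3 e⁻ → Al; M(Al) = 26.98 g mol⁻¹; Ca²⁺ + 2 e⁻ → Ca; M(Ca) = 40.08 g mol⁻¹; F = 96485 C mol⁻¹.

n(Al) = 1.50 / 26.98 = 0.05560 mol.
Since Al³⁺ + 3 e⁻ → Al, n(e⁻) passed = 3 × 0.05560 = 0.1668 mol.
Cells in series carry the same charge, so the same 0.1668 mol of electrons passes through cell 2.
Ca²⁺ + 2 e⁻ → Ca, so n(Ca) = 0.1668 / 2 = 0.08340 mol.
m(Ca) = 0.08340 × 40.08 = 3.34 g.

3.34 g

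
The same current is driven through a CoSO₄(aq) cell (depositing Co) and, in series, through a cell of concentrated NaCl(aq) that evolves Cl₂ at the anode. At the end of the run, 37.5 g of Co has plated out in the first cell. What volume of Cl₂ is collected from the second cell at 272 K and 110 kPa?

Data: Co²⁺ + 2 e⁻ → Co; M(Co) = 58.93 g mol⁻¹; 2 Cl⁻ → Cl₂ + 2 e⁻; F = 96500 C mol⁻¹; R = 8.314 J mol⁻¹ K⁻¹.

n(Co) = 37.5 / 58.93 = 0.6363 mol, so n(e⁻) = 2 × 0.6363 = 1.273 mol.
The cells are in series, so the same 1.273 mol of electrons passes through the second cell.
2 Cl⁻ → Cl₂ + 2 e⁻ — 2 mol e⁻ per mol Cl₂, so n(Cl₂) = 1.273/2 = 0.6363 mol.
V = nRT/P = (0.6363 × 8.314 × 272) / (110 × 10³) = 0.0131 m³ = 13.1 L.

13.1 L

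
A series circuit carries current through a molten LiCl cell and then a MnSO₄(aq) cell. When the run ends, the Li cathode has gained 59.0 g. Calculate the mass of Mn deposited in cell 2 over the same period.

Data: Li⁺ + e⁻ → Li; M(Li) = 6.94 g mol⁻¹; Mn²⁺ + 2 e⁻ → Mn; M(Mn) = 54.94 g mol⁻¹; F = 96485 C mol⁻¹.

n(Li) = 59.0 / 6.94 = 8.501 mol.
Since Li⁺ + e⁻ → Li, n(e⁻) passed = 1 × 8.501 = 8.501 mol.
Cells in series carry the same charge, so the same 8.501 mol of electrons passes through cell 2.
Mn²⁺ + 2 e⁻ → Mn, so n(Mn) = 8.501 / 2 = 4.251 mol.
m(Mn) = 4.251 × 54.94 = 234 g.

234 g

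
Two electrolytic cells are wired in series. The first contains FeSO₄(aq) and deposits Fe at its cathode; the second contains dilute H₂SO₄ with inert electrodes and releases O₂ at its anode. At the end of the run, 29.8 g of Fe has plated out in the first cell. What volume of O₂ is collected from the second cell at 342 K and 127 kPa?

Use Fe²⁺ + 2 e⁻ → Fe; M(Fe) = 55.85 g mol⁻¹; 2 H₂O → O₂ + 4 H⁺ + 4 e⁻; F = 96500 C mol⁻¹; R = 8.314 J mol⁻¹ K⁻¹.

n(Fe) = 29.8 / 55.85 = 0.5336 mol, so n(e⁻) = 2 × 0.5336 = 1.067 mol.
The cells are in series, so the same 1.067 mol of electrons passes through the second cell.
2 H₂O → O₂ + 4 H⁺ + 4 e⁻ — 4 mol e⁻ per mol O₂, so n(O₂) = 1.067/4 = 0.2668 mol.
V = nRT/P = (0.2668 × 8.314 × 342) / (127 × 10³) = 0.00597 m³ = 5.97 L.

5.97 L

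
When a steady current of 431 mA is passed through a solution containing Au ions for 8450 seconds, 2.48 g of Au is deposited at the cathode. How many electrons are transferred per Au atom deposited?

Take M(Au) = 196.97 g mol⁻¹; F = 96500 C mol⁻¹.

Q = I·t = 0.4310 A × 8450.0 s = 3642 C, so n(e⁻) = 3642/96500 = 0.03774 mol.
n(Au) deposited = 2.48 / 196.97 = 0.01259 mol.
Electrons per atom = n(e⁻)/n(Au) = 0.03774 / 0.01259 = 3.00 ≈ 3, so the ion is Au³⁺.

3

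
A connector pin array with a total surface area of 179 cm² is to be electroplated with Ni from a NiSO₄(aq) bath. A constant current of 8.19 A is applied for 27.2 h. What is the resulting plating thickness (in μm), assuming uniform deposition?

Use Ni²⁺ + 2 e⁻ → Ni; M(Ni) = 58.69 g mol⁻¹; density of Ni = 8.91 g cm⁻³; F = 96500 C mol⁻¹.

Q = I·t = 8.190 × 97920 = 802000 C; n(e⁻) = 8.311 mol.
n(Ni) = n(e⁻)/2 = 4.155 mol, so m = 4.155 × 58.69 = 243.9 g.
Volume = m/ρ = 243.9 / 8.91 = 27.37 cm³.
Thickness = V/A = 27.37 / 179 = 0.153 cm = 1530 μm.

1530 μm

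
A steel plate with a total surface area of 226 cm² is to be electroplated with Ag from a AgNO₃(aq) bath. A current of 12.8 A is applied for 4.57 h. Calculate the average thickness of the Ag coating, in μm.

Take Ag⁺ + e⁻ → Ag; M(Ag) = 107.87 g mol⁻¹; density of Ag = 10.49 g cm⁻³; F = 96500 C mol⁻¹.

993 μm

Q = I·t = 12.80 × 16452 = 210600 C; n(e⁻) = 2.182 mol.
n(Ag) = n(e⁻)/1 = 2.182 mol, so m = 2.182 × 107.87 = 235.4 g.
Volume = m/ρ = 235.4 / 10.49 = 22.44 cm³.
Thickness = V/A = 22.44 / 226 = 0.0993 cm = 993 μm.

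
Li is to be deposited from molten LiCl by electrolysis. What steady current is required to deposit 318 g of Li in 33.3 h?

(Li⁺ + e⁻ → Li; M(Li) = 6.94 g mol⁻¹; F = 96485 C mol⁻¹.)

n(Li) = 318 / 6.94 = 45.82 mol.
n(e⁻) = 1 × 45.82 = 45.82 mol.
Q = n(e⁻)·F = 45.82 × 96485 = 4421000 C.
I = Q/t = 4421000 / 119880 s = 36.9 A.

36.9 A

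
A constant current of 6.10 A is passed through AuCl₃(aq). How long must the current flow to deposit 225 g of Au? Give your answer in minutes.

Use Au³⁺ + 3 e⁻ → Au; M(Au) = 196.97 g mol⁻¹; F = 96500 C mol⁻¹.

904 min

n(Au) = m/M = 225 / 196.97 = 1.142 mol.
Each Au atom requires 3 electrons, so n(e⁻) = 3 × 1.142 = 3.427 mol.
Q = n(e⁻)·F = 3.427 × 96500 = 330700 C.
t = Q/I = 330700 / 6.100 A = 54210 s = 904 min.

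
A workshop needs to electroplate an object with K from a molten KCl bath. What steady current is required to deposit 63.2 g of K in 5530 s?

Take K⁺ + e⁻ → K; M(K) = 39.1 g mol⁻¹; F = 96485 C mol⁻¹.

28.2 A

n(K) = 63.2 / 39.1 = 1.616 mol.
n(e⁻) = 1 × 1.616 = 1.616 mol.
Q = n(e⁻)·F = 1.616 × 96485 = 156000 C.
I = Q/t = 156000 / 5530.0 s = 28.2 A.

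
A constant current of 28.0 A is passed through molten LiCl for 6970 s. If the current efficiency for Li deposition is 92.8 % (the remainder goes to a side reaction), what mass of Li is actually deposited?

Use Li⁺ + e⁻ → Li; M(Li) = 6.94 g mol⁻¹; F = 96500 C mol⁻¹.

13.0 g

Q = I·t = 28.00 × 6970.0 = 195200 C.
n(e⁻) = 195200/96500 = 2.022 mol; theoretically n(Li) = 2.022/1 = 2.022 mol, m_theo = 14.04 g.
At 92.8 % efficiency, m_actual = 0.928 × 14.04 = 13.0 g.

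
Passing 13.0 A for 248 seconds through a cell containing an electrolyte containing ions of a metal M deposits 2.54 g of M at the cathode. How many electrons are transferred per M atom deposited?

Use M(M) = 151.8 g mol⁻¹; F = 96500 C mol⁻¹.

2

Q = I·t = 13.00 A × 248.00 s = 3224 C, so n(e⁻) = 3224/96500 = 0.03341 mol.
n(M) deposited = 2.54 / 151.8 = 0.01673 mol.
Electrons per atom = n(e⁻)/n(M) = 0.03341 / 0.01673 = 2.00 ≈ 2, so the ion is M²⁺.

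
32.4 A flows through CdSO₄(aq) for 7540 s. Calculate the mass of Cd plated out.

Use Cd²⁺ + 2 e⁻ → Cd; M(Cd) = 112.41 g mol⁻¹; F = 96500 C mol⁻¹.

Q = I·t = 32.40 A × 7540.0 s = 244300 C.
n(e⁻) = Q/F = 244300 / 96500 = 2.532 mol.
Cd²⁺ + 2 e⁻ → Cd, so n(Cd) = n(e⁻)/2 = 1.266 mol.
m = n·M = 1.266 × 112.41 = 142 g.

142 g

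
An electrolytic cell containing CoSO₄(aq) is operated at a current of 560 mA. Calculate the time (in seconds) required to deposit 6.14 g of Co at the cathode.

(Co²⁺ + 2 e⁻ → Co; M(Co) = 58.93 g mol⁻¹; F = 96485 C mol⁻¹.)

35900 s

n(Co) = m/M = 6.14 / 58.93 = 0.1042 mol.
Each Co atom requires 2 electrons, so n(e⁻) = 2 × 0.1042 = 0.2084 mol.
Q = n(e⁻)·F = 0.2084 × 96485 = 20110 C.
t = Q/I = 20110 / 0.5600 A = 35900 s.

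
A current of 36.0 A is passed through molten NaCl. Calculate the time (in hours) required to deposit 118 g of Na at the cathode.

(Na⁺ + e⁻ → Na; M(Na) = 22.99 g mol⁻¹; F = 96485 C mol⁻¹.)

3.82 h

n(Na) = m/M = 118 / 22.99 = 5.133 mol.
Each Na atom requires 1 electron, so n(e⁻) = 1 × 5.133 = 5.133 mol.
Q = n(e⁻)·F = 5.133 × 96485 = 495200 C.
t = Q/I = 495200 / 36.00 A = 13760 s = 3.82 h.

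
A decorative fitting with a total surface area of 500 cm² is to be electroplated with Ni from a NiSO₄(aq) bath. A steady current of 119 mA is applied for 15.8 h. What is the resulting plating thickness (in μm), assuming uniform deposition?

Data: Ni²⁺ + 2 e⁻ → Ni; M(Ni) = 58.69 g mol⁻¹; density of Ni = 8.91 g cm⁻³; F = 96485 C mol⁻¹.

4.62 μm

Q = I·t = 0.1190 × 56880 = 6769 C; n(e⁻) = 0.07015 mol.
n(Ni) = n(e⁻)/2 = 0.03508 mol, so m = 0.03508 × 58.69 = 2.059 g.
Volume = m/ρ = 2.059 / 8.91 = 0.2310 cm³.
Thickness = V/A = 0.2310 / 500 = 4.62 × 10⁻⁴ cm = 4.62 μm.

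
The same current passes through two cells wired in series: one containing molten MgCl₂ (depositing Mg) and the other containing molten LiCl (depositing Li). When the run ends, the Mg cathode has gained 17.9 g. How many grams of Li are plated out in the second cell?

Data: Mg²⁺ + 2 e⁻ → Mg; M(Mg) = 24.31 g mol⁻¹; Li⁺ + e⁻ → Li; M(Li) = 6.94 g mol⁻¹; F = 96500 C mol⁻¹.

10.2 g

n(Mg) = 17.9 / 24.31 = 0.7363 mol.
Since Mg²⁺ + 2 e⁻ → Mg, n(e⁻) passed = 2 × 0.7363 = 1.473 mol.
Cells in series carry the same charge, so the same 1.473 mol of electrons passes through cell 2.
Li⁺ + e⁻ → Li, so n(Li) = 1.473 / 1 = 1.473 mol.
m(Li) = 1.473 × 6.94 = 10.2 g.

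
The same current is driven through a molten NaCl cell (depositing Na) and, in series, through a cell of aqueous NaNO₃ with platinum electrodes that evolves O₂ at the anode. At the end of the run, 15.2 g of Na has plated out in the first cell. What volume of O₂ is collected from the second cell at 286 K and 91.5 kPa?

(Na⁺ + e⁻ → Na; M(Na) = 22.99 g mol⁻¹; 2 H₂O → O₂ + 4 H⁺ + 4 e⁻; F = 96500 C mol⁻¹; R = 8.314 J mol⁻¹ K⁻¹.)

4.30 L

n(Na) = 15.2 / 22.99 = 0.6612 mol, so n(e⁻) = 1 × 0.6612 = 0.6612 mol.
The cells are in series, so the same 0.6612 mol of electrons passes through the second cell.
2 H₂O → O₂ + 4 H⁺ + 4 e⁻ — 4 mol e⁻ per mol O₂, so n(O₂) = 0.6612/4 = 0.1653 mol.
V = nRT/P = (0.1653 × 8.314 × 286) / (91.5 × 10³) = 0.00430 m³ = 4.30 L.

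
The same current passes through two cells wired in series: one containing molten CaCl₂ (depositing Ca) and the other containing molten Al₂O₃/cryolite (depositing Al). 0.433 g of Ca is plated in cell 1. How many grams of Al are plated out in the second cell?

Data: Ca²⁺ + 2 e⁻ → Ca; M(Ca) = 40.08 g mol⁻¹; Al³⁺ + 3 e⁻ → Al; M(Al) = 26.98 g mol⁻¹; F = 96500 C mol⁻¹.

n(Ca) = 0.433 / 40.08 = 0.01080 mol.
Since Ca²⁺ + 2 e⁻ → Ca, n(e⁻) passed = 2 × 0.01080 = 0.02161 mol.
Cells in series carry the same charge, so the same 0.02161 mol of electrons passes through cell 2.
Al³⁺ + 3 e⁻ → Al, so n(Al) = 0.02161 / 3 = 0.007202 mol.
m(Al) = 0.007202 × 26.98 = 0.194 g.

0.194 g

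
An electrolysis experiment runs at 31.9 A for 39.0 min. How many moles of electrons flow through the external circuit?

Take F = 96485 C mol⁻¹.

0.774 mol

Q = I·t = 31.90 A × 2340.0 s = 74650 C.
n(e⁻) = Q/F = 74650 / 96485 = 0.774 mol.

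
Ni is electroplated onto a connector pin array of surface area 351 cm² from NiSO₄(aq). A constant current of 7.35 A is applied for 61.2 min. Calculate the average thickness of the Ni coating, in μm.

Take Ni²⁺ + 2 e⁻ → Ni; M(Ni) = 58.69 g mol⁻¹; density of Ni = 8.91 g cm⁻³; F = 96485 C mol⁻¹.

Q = I·t = 7.350 × 3672.0 = 26990 C; n(e⁻) = 0.2797 mol.
n(Ni) = n(e⁻)/2 = 0.1399 mol, so m = 0.1399 × 58.69 = 8.209 g.
Volume = m/ρ = 8.209 / 8.91 = 0.9213 cm³.
Thickness = V/A = 0.9213 / 351 = 0.00262 cm = 26.2 μm.

26.2 μm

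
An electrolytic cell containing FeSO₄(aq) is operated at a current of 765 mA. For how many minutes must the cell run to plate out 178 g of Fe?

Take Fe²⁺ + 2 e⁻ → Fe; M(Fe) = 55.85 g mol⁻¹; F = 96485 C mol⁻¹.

13400 min

n(Fe) = m/M = 178 / 55.85 = 3.187 mol.
Each Fe atom requires 2 electrons, so n(e⁻) = 2 × 3.187 = 6.374 mol.
Q = n(e⁻)·F = 6.374 × 96485 = 615000 C.
t = Q/I = 615000 / 0.7650 A = 803900 s = 13400 min.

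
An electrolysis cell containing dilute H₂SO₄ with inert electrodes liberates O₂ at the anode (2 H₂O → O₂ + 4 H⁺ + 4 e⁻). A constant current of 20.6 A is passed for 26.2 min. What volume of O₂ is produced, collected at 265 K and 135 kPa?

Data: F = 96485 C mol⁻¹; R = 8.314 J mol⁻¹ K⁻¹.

1.37 L

Q = I·t = 20.60 A × 1572.0 s = 32380 C.
n(e⁻) = Q/F = 32380 / 96485 = 0.3356 mol.
4 electrons are transferred per O₂ molecule, so n(O₂) = 0.3356 / 4 = 0.08391 mol.
V = nRT/P = (0.08391 × 8.314 × 265) / (135 × 10³ Pa) = 0.00137 m³ = 1.37 L.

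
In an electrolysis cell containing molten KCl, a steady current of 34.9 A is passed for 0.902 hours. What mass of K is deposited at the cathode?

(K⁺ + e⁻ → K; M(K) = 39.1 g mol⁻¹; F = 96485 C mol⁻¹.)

45.9 g

Q = I·t = 34.90 A × 3247.2 s = 113300 C.
n(e⁻) = Q/F = 113300 / 96485 = 1.175 mol.
K⁺ + e⁻ → K, so n(K) = n(e⁻)/1 = 1.175 mol.
m = n·M = 1.175 × 39.1 = 45.9 g.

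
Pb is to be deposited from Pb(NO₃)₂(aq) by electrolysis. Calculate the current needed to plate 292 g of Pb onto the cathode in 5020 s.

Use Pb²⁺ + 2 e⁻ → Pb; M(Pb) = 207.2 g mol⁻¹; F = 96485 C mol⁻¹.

n(Pb) = 292 / 207.2 = 1.409 mol.
n(e⁻) = 2 × 1.409 = 2.819 mol.
Q = n(e⁻)·F = 2.819 × 96485 = 271900 C.
I = Q/t = 271900 / 5020.0 s = 54.2 A.

54.2 A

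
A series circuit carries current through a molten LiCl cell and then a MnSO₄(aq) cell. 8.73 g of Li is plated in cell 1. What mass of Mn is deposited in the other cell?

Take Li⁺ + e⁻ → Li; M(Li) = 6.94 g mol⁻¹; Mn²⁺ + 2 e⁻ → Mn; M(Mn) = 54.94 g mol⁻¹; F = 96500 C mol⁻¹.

34.6 g

n(Li) = 8.73 / 6.94 = 1.258 mol.
Since Li⁺ + e⁻ → Li, n(e⁻) passed = 1 × 1.258 = 1.258 mol.
Cells in series carry the same charge, so the same 1.258 mol of electrons passes through cell 2.
Mn²⁺ + 2 e⁻ → Mn, so n(Mn) = 1.258 / 2 = 0.6290 mol.
m(Mn) = 0.6290 × 54.94 = 34.6 g.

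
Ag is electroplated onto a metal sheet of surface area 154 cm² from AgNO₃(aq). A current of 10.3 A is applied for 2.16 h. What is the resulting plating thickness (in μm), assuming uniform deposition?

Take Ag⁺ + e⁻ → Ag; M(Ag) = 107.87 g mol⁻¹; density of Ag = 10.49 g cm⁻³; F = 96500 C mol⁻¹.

554 μm

Q = I·t = 10.30 × 7776.0 = 80090 C; n(e⁻) = 0.8300 mol.
n(Ag) = n(e⁻)/1 = 0.8300 mol, so m = 0.8300 × 107.87 = 89.53 g.
Volume = m/ρ = 89.53 / 10.49 = 8.535 cm³.
Thickness = V/A = 8.535 / 154 = 0.0554 cm = 554 μm.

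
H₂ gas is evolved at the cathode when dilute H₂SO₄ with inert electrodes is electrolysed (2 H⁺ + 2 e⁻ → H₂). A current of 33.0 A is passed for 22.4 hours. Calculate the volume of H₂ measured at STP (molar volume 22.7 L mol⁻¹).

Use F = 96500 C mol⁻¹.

Q = I·t = 33.00 A × 80640 s = 2661000 C.
n(e⁻) = Q/F = 2661000 / 96500 = 27.58 mol.
2 electrons are transferred per H₂ molecule, so n(H₂) = 27.58 / 2 = 13.79 mol.
V = n × V_m = 13.79 × 22.7 = 313 L.

313 L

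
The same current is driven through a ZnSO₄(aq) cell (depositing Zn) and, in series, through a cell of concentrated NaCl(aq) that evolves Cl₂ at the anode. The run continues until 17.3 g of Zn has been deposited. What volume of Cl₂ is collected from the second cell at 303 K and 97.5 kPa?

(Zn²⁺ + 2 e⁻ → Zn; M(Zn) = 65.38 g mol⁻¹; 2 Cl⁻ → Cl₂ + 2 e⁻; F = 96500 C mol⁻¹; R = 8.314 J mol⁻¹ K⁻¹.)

6.84 L

n(Zn) = 17.3 / 65.38 = 0.2646 mol, so n(e⁻) = 2 × 0.2646 = 0.5292 mol.
The cells are in series, so the same 0.5292 mol of electrons passes through the second cell.
2 Cl⁻ → Cl₂ + 2 e⁻ — 2 mol e⁻ per mol Cl₂, so n(Cl₂) = 0.5292/2 = 0.2646 mol.
V = nRT/P = (0.2646 × 8.314 × 303) / (97.5 × 10³) = 0.00684 m³ = 6.84 L.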